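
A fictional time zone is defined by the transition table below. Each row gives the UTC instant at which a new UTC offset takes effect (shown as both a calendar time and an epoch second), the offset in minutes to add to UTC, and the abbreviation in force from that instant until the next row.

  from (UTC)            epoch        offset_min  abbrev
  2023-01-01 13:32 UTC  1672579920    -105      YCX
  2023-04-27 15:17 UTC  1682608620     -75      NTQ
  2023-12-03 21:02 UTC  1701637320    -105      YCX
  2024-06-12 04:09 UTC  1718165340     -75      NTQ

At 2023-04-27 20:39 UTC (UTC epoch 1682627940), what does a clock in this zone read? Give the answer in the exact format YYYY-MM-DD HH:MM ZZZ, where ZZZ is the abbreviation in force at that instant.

Query: 2023-04-27 20:39 UTC
Rule 2/4 (NTQ, -01:15): 2023-04-27 15:17 UTC ≤ query < 2023-12-03 21:02 UTC
20·60 + 39 - 75 = 1164 min
1164 = 0·1440 + 1164; 1164 = 19·60 + 24 → 19:24, same day
→ 2023-04-27 19:24 NTQ

2023-04-27 19:24 NTQ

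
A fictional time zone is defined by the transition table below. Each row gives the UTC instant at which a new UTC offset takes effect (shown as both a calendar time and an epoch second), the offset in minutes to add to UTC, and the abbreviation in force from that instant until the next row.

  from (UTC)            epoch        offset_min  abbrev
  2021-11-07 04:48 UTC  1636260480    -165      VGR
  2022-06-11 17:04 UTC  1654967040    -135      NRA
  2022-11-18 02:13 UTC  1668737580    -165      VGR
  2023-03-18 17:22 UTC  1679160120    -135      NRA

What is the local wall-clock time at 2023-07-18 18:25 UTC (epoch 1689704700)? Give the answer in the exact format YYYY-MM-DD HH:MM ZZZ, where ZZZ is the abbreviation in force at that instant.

2023-07-18 16:10 NRA

Query: 2023-07-18 18:25 UTC
Rule 4/4 (NRA, -02:15): 2023-03-18 17:22 UTC ≤ query < +∞
18·60 + 25 - 135 = 970 min
970 = 0·1440 + 970; 970 = 16·60 + 10 → 16:10, same day
→ 2023-07-18 16:10 NRA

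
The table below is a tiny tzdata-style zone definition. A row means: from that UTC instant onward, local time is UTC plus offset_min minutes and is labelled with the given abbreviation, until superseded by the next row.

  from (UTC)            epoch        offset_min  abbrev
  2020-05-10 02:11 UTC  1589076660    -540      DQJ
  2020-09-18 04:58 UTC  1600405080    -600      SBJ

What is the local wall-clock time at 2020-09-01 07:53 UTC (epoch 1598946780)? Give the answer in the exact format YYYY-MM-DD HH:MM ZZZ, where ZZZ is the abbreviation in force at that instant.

2020-08-31 22:53 DQJ

Query: 2020-09-01 07:53 UTC
Rule 1/2 (DQJ, -09:00): 2020-05-10 02:11 UTC ≤ query < 2020-09-18 04:58 UTC
7·60 + 53 - 540 = -67 min
-67 = -1·1440 + 1373; 1373 = 22·60 + 53 → 22:53, 2020-09-01 - 1 day = 2020-08-31
→ 2020-08-31 22:53 DQJ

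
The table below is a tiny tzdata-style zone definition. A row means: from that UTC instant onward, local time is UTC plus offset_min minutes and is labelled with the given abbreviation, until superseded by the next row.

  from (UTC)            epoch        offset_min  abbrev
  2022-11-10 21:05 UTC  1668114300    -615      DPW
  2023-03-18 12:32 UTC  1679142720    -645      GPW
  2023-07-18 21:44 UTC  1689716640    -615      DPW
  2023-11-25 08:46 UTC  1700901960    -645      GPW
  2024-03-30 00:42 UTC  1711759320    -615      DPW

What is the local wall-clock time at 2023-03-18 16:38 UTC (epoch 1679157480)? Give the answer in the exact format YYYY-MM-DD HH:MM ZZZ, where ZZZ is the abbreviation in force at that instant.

Query: 2023-03-18 16:38 UTC
Rule 2/5 (GPW, -10:45): 2023-03-18 12:32 UTC ≤ query < 2023-07-18 21:44 UTC
16·60 + 38 - 645 = 353 min
353 = 0·1440 + 353; 353 = 5·60 + 53 → 05:53, same day
→ 2023-03-18 05:53 GPW

2023-03-18 05:53 GPW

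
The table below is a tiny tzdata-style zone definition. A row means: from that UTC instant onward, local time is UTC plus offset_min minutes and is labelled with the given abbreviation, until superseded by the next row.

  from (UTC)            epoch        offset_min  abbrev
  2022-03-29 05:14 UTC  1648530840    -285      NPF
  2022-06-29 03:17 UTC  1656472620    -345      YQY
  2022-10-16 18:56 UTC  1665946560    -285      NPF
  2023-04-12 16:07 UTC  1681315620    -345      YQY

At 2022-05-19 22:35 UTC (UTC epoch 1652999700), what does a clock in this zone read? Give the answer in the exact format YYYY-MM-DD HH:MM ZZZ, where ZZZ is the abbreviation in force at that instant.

2022-05-19 17:50 NPF

Query: 2022-05-19 22:35 UTC
Rule 1/4 (NPF, -04:45): 2022-03-29 05:14 UTC ≤ query < 2022-06-29 03:17 UTC
22·60 + 35 - 285 = 1070 min
1070 = 0·1440 + 1070; 1070 = 17·60 + 50 → 17:50, same day
→ 2022-05-19 17:50 NPF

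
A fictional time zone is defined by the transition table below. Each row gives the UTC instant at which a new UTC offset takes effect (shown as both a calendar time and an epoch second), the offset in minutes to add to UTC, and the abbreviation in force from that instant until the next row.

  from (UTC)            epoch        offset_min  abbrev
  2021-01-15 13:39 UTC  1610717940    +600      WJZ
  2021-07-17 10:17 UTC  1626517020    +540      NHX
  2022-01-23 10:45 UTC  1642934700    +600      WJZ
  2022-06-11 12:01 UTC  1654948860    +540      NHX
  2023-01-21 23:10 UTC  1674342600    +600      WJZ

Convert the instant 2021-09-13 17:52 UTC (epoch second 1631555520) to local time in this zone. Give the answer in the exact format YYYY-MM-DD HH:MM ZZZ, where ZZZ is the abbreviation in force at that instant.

2021-09-14 02:52 NHX

Query: 2021-09-13 17:52 UTC
Rule 2/5 (NHX, +09:00): 2021-07-17 10:17 UTC ≤ query < 2022-01-23 10:45 UTC
17·60 + 52 + 540 = 1612 min
1612 = 1·1440 + 172; 172 = 2·60 + 52 → 02:52, 2021-09-13 + 1 day = 2021-09-14
→ 2021-09-14 02:52 NHX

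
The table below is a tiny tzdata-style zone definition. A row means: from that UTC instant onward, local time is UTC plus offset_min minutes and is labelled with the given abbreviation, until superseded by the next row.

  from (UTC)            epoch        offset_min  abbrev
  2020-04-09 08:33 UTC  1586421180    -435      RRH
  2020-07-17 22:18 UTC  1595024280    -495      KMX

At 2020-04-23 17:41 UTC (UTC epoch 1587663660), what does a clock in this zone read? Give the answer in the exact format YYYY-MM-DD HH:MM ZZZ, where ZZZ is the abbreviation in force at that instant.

Query: 2020-04-23 17:41 UTC
Rule 1/2 (RRH, -07:15): 2020-04-09 08:33 UTC ≤ query < 2020-07-17 22:18 UTC
17·60 + 41 - 435 = 626 min
626 = 0·1440 + 626; 626 = 10·60 + 26 → 10:26, same day
→ 2020-04-23 10:26 RRH

2020-04-23 10:26 RRH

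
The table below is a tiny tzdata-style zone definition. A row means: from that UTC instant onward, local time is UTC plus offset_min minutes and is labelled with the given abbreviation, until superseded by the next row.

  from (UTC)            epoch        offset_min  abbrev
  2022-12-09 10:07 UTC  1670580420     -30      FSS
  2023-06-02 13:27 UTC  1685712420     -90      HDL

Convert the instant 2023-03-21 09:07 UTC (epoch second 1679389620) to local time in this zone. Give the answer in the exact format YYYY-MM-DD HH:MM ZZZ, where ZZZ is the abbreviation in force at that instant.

Query: 2023-03-21 09:07 UTC
Rule 1/2 (FSS, -00:30): 2022-12-09 10:07 UTC ≤ query < 2023-06-02 13:27 UTC
9·60 + 7 - 30 = 517 min
517 = 0·1440 + 517; 517 = 8·60 + 37 → 08:37, same day
→ 2023-03-21 08:37 FSS

2023-03-21 08:37 FSS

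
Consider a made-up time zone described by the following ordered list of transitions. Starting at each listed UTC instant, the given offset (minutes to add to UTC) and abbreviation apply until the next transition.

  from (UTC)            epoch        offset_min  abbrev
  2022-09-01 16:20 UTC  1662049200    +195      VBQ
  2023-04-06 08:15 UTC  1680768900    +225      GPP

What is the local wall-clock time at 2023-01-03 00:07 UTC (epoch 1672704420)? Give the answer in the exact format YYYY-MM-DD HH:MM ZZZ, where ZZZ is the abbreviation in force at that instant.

2023-01-03 03:22 VBQ

Query: 2023-01-03 00:07 UTC
Rule 1/2 (VBQ, +03:15): 2022-09-01 16:20 UTC ≤ query < 2023-04-06 08:15 UTC
0·60 + 7 + 195 = 202 min
202 = 0·1440 + 202; 202 = 3·60 + 22 → 03:22, same day
→ 2023-01-03 03:22 VBQ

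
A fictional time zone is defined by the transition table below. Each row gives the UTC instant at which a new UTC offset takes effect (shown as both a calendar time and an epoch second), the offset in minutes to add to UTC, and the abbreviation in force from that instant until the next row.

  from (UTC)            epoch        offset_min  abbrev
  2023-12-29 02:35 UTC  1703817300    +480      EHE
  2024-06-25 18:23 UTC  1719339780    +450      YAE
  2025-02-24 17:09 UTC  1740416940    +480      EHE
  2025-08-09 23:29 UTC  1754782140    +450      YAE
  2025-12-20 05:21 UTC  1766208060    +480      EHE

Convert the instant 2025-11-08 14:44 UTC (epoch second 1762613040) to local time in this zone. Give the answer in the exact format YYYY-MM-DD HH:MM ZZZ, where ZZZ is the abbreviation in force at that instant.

Query: 2025-11-08 14:44 UTC
Rule 4/5 (YAE, +07:30): 2025-08-09 23:29 UTC ≤ query < 2025-12-20 05:21 UTC
14·60 + 44 + 450 = 1334 min
1334 = 0·1440 + 1334; 1334 = 22·60 + 14 → 22:14, same day
→ 2025-11-08 22:14 YAE

2025-11-08 22:14 YAE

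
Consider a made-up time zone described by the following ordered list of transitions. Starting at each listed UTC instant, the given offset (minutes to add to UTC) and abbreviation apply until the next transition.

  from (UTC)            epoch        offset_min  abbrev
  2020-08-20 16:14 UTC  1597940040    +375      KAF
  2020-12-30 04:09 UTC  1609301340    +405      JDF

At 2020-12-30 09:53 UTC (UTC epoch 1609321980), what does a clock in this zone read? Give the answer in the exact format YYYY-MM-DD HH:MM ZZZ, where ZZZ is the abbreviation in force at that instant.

Query: 2020-12-30 09:53 UTC
Rule 2/2 (JDF, +06:45): 2020-12-30 04:09 UTC ≤ query < +∞
9·60 + 53 + 405 = 998 min
998 = 0·1440 + 998; 998 = 16·60 + 38 → 16:38, same day
→ 2020-12-30 16:38 JDF

2020-12-30 16:38 JDF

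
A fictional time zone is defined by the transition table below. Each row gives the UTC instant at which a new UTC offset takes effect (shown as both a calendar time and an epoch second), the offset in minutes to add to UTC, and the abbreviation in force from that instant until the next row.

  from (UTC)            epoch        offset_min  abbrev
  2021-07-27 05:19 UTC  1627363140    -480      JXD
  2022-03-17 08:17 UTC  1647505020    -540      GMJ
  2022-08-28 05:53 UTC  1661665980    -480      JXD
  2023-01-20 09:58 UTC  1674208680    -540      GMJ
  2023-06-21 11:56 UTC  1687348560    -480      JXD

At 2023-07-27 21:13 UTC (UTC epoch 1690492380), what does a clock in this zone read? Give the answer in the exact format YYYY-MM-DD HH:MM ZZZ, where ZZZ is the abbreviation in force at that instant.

Query: 2023-07-27 21:13 UTC
Rule 5/5 (JXD, -08:00): 2023-06-21 11:56 UTC ≤ query < +∞
21·60 + 13 - 480 = 793 min
793 = 0·1440 + 793; 793 = 13·60 + 13 → 13:13, same day
→ 2023-07-27 13:13 JXD

2023-07-27 13:13 JXD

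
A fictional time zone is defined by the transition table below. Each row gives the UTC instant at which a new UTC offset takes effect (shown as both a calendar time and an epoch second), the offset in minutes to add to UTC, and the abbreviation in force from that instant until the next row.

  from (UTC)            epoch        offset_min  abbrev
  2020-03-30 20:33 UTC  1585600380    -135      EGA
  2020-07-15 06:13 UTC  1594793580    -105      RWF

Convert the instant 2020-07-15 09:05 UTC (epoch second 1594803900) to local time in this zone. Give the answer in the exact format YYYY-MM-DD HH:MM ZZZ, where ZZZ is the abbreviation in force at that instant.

2020-07-15 07:20 RWF

Query: 2020-07-15 09:05 UTC
Rule 2/2 (RWF, -01:45): 2020-07-15 06:13 UTC ≤ query < +∞
9·60 + 5 - 105 = 440 min
440 = 0·1440 + 440; 440 = 7·60 + 20 → 07:20, same day
→ 2020-07-15 07:20 RWF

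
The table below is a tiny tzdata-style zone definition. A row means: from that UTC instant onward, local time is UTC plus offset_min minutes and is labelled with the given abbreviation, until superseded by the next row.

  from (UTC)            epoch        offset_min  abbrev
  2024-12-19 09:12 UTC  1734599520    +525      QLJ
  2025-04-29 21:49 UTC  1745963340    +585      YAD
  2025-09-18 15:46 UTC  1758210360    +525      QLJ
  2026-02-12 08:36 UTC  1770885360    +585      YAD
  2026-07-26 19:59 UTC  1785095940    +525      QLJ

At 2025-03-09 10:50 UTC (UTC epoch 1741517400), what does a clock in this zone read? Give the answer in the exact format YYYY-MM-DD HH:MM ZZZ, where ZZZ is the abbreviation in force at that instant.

2025-03-09 19:35 QLJ

Query: 2025-03-09 10:50 UTC
Rule 1/5 (QLJ, +08:45): 2024-12-19 09:12 UTC ≤ query < 2025-04-29 21:49 UTC
10·60 + 50 + 525 = 1175 min
1175 = 0·1440 + 1175; 1175 = 19·60 + 35 → 19:35, same day
→ 2025-03-09 19:35 QLJ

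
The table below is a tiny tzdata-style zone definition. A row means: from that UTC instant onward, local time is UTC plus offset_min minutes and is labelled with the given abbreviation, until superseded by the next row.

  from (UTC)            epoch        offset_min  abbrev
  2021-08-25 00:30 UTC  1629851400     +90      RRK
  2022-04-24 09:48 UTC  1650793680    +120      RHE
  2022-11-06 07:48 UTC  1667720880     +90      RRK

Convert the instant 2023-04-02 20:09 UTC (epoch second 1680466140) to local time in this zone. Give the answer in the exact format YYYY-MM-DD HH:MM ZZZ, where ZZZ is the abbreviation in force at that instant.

2023-04-02 21:39 RRK

Query: 2023-04-02 20:09 UTC
Rule 3/3 (RRK, +01:30): 2022-11-06 07:48 UTC ≤ query < +∞
20·60 + 9 + 90 = 1299 min
1299 = 0·1440 + 1299; 1299 = 21·60 + 39 → 21:39, same day
→ 2023-04-02 21:39 RRK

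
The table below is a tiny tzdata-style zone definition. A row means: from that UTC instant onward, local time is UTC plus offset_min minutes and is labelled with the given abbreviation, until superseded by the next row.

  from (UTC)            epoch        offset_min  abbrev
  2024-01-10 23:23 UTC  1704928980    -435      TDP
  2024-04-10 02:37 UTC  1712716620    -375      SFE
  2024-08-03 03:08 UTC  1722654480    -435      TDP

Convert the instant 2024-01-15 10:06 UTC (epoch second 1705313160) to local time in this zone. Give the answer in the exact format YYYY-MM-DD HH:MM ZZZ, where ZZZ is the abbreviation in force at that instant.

Query: 2024-01-15 10:06 UTC
Rule 1/3 (TDP, -07:15): 2024-01-10 23:23 UTC ≤ query < 2024-04-10 02:37 UTC
10·60 + 6 - 435 = 171 min
171 = 0·1440 + 171; 171 = 2·60 + 51 → 02:51, same day
→ 2024-01-15 02:51 TDP

2024-01-15 02:51 TDP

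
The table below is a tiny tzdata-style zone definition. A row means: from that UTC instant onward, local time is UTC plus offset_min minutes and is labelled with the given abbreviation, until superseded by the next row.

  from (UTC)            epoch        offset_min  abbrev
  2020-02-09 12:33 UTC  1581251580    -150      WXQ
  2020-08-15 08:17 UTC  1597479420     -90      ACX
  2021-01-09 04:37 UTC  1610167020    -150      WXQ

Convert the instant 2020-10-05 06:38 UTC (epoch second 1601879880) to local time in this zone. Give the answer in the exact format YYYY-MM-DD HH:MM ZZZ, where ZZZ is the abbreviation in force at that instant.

2020-10-05 05:08 ACX

Query: 2020-10-05 06:38 UTC
Rule 2/3 (ACX, -01:30): 2020-08-15 08:17 UTC ≤ query < 2021-01-09 04:37 UTC
6·60 + 38 - 90 = 308 min
308 = 0·1440 + 308; 308 = 5·60 + 8 → 05:08, same day
→ 2020-10-05 05:08 ACX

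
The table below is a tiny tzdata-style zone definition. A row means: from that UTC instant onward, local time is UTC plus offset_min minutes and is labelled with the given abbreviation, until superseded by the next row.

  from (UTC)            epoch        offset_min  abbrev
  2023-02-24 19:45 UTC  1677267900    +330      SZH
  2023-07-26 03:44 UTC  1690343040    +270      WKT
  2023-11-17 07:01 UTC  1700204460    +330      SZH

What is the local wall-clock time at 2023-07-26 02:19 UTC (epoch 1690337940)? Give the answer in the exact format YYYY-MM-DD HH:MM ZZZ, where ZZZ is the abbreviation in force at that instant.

2023-07-26 07:49 SZH

Query: 2023-07-26 02:19 UTC
Rule 1/3 (SZH, +05:30): 2023-02-24 19:45 UTC ≤ query < 2023-07-26 03:44 UTC
2·60 + 19 + 330 = 469 min
469 = 0·1440 + 469; 469 = 7·60 + 49 → 07:49, same day
→ 2023-07-26 07:49 SZH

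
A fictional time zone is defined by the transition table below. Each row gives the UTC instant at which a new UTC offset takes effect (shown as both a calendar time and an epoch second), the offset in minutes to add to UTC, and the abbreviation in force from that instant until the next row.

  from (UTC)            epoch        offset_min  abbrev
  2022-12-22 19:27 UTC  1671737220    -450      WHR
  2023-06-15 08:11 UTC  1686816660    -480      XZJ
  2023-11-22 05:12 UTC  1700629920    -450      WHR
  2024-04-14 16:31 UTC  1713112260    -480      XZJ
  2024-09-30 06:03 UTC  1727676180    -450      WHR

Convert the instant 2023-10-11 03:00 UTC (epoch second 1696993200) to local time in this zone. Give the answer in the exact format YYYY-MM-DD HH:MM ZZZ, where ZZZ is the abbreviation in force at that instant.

Query: 2023-10-11 03:00 UTC
Rule 2/5 (XZJ, -08:00): 2023-06-15 08:11 UTC ≤ query < 2023-11-22 05:12 UTC
3·60 + 0 - 480 = -300 min
-300 = -1·1440 + 1140; 1140 = 19·60 + 0 → 19:00, 2023-10-11 - 1 day = 2023-10-10
→ 2023-10-10 19:00 XZJ

2023-10-10 19:00 XZJ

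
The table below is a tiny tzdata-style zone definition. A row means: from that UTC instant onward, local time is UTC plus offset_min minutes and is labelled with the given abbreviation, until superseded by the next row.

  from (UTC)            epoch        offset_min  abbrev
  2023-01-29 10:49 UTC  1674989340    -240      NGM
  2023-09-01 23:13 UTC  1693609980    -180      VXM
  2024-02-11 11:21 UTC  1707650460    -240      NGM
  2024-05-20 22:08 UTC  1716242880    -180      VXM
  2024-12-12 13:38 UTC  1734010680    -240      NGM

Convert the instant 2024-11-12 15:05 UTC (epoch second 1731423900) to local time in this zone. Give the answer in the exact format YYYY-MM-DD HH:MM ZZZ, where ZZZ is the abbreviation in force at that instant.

Query: 2024-11-12 15:05 UTC
Rule 4/5 (VXM, -03:00): 2024-05-20 22:08 UTC ≤ query < 2024-12-12 13:38 UTC
15·60 + 5 - 180 = 725 min
725 = 0·1440 + 725; 725 = 12·60 + 5 → 12:05, same day
→ 2024-11-12 12:05 VXM

2024-11-12 12:05 VXM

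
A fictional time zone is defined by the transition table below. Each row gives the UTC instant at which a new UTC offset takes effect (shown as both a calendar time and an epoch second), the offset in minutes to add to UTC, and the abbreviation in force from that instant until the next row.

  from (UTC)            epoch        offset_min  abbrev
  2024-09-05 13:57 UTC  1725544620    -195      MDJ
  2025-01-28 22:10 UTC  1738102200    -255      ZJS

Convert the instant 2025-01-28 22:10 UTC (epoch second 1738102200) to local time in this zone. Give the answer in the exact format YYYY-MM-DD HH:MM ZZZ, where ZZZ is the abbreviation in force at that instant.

Query: 2025-01-28 22:10 UTC
Rule 2/2 (ZJS, -04:15): 2025-01-28 22:10 UTC ≤ query < +∞
22·60 + 10 - 255 = 1075 min
1075 = 0·1440 + 1075; 1075 = 17·60 + 55 → 17:55, same day
→ 2025-01-28 17:55 ZJS

2025-01-28 17:55 ZJS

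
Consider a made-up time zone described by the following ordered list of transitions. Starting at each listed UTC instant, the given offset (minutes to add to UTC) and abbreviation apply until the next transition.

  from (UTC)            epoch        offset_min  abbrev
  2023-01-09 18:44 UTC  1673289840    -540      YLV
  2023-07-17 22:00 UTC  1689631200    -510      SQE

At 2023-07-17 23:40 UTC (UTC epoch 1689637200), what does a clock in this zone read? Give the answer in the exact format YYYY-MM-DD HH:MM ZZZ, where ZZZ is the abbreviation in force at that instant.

Query: 2023-07-17 23:40 UTC
Rule 2/2 (SQE, -08:30): 2023-07-17 22:00 UTC ≤ query < +∞
23·60 + 40 - 510 = 910 min
910 = 0·1440 + 910; 910 = 15·60 + 10 → 15:10, same day
→ 2023-07-17 15:10 SQE

2023-07-17 15:10 SQE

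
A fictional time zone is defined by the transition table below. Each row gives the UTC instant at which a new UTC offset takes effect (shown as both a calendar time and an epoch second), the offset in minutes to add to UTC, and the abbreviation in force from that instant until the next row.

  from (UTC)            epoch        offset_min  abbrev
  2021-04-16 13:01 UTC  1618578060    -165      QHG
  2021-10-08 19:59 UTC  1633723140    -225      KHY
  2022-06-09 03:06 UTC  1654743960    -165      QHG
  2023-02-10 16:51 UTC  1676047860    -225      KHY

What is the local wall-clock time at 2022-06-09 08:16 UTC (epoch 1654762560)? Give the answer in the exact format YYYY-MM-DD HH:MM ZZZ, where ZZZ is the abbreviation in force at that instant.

Query: 2022-06-09 08:16 UTC
Rule 3/4 (QHG, -02:45): 2022-06-09 03:06 UTC ≤ query < 2023-02-10 16:51 UTC
8·60 + 16 - 165 = 331 min
331 = 0·1440 + 331; 331 = 5·60 + 31 → 05:31, same day
→ 2022-06-09 05:31 QHG

2022-06-09 05:31 QHG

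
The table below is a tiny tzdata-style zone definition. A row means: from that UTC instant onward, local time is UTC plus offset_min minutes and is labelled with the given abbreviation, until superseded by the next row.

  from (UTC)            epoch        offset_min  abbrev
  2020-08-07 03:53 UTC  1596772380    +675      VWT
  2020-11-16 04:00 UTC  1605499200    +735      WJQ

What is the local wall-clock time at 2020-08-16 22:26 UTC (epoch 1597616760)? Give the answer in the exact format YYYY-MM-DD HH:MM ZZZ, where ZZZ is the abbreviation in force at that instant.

Query: 2020-08-16 22:26 UTC
Rule 1/2 (VWT, +11:15): 2020-08-07 03:53 UTC ≤ query < 2020-11-16 04:00 UTC
22·60 + 26 + 675 = 2021 min
2021 = 1·1440 + 581; 581 = 9·60 + 41 → 09:41, 2020-08-16 + 1 day = 2020-08-17
→ 2020-08-17 09:41 VWT

2020-08-17 09:41 VWT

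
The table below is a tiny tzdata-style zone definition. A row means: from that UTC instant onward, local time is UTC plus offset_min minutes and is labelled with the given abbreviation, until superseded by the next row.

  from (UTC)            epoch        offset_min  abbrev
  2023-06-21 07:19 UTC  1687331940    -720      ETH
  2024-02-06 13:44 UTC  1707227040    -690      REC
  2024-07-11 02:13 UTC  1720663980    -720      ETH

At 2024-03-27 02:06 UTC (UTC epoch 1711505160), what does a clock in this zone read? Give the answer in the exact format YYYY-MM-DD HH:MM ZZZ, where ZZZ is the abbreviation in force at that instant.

Query: 2024-03-27 02:06 UTC
Rule 2/3 (REC, -11:30): 2024-02-06 13:44 UTC ≤ query < 2024-07-11 02:13 UTC
2·60 + 6 - 690 = -564 min
-564 = -1·1440 + 876; 876 = 14·60 + 36 → 14:36, 2024-03-27 - 1 day = 2024-03-26
→ 2024-03-26 14:36 REC

2024-03-26 14:36 REC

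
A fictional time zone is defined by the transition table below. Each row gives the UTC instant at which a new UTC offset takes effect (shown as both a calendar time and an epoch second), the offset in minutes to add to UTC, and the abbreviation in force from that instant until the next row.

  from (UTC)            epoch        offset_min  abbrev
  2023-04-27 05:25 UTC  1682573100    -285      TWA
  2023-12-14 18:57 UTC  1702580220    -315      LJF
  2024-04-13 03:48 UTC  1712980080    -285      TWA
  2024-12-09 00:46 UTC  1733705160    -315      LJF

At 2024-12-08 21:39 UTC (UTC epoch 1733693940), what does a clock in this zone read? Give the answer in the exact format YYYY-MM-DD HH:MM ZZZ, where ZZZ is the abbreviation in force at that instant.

Query: 2024-12-08 21:39 UTC
Rule 3/4 (TWA, -04:45): 2024-04-13 03:48 UTC ≤ query < 2024-12-09 00:46 UTC
21·60 + 39 - 285 = 1014 min
1014 = 0·1440 + 1014; 1014 = 16·60 + 54 → 16:54, same day
→ 2024-12-08 16:54 TWA

2024-12-08 16:54 TWA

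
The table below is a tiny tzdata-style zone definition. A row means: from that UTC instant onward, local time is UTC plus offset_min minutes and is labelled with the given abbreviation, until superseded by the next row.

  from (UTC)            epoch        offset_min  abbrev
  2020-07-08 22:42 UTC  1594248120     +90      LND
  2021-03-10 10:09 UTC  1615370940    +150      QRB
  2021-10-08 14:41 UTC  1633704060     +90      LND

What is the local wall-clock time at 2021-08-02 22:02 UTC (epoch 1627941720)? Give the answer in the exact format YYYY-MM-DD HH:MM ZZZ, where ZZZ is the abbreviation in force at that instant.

Query: 2021-08-02 22:02 UTC
Rule 2/3 (QRB, +02:30): 2021-03-10 10:09 UTC ≤ query < 2021-10-08 14:41 UTC
22·60 + 2 + 150 = 1472 min
1472 = 1·1440 + 32; 32 = 0·60 + 32 → 00:32, 2021-08-02 + 1 day = 2021-08-03
→ 2021-08-03 00:32 QRB

2021-08-03 00:32 QRB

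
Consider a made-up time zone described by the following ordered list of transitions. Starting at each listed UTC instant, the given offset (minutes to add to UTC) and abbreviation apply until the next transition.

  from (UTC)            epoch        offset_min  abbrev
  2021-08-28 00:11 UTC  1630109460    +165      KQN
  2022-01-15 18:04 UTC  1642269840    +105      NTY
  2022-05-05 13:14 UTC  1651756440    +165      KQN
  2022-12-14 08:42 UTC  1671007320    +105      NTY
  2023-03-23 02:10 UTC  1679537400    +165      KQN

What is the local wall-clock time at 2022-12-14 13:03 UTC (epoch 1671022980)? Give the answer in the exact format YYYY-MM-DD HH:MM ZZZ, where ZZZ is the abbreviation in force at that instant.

Query: 2022-12-14 13:03 UTC
Rule 4/5 (NTY, +01:45): 2022-12-14 08:42 UTC ≤ query < 2023-03-23 02:10 UTC
13·60 + 3 + 105 = 888 min
888 = 0·1440 + 888; 888 = 14·60 + 48 → 14:48, same day
→ 2022-12-14 14:48 NTY

2022-12-14 14:48 NTY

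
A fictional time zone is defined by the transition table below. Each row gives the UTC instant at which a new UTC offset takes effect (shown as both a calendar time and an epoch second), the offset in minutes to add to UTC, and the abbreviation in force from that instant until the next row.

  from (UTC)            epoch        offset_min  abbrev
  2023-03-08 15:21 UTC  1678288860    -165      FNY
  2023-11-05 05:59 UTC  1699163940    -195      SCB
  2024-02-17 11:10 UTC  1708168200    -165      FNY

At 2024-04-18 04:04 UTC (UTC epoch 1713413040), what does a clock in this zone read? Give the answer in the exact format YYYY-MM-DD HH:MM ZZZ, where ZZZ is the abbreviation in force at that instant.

2024-04-18 01:19 FNY

Query: 2024-04-18 04:04 UTC
Rule 3/3 (FNY, -02:45): 2024-02-17 11:10 UTC ≤ query < +∞
4·60 + 4 - 165 = 79 min
79 = 0·1440 + 79; 79 = 1·60 + 19 → 01:19, same day
→ 2024-04-18 01:19 FNY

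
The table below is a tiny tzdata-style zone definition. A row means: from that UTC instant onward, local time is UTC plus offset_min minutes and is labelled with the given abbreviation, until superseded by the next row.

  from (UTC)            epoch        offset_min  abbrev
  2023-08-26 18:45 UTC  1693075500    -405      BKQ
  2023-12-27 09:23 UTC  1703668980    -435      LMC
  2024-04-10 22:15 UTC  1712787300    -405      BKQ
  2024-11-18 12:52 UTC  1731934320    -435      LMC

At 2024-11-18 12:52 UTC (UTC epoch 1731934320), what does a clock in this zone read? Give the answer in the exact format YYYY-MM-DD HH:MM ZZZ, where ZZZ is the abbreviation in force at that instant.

Query: 2024-11-18 12:52 UTC
Rule 4/4 (LMC, -07:15): 2024-11-18 12:52 UTC ≤ query < +∞
12·60 + 52 - 435 = 337 min
337 = 0·1440 + 337; 337 = 5·60 + 37 → 05:37, same day
→ 2024-11-18 05:37 LMC

2024-11-18 05:37 LMC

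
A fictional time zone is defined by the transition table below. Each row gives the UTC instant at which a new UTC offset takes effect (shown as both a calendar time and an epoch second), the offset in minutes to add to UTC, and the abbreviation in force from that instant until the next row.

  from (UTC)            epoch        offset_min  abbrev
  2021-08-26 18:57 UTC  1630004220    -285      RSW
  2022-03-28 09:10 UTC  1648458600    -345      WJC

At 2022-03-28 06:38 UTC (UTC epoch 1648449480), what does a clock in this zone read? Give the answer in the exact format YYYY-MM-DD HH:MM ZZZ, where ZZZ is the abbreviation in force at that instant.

Query: 2022-03-28 06:38 UTC
Rule 1/2 (RSW, -04:45): 2021-08-26 18:57 UTC ≤ query < 2022-03-28 09:10 UTC
6·60 + 38 - 285 = 113 min
113 = 0·1440 + 113; 113 = 1·60 + 53 → 01:53, same day
→ 2022-03-28 01:53 RSW

2022-03-28 01:53 RSW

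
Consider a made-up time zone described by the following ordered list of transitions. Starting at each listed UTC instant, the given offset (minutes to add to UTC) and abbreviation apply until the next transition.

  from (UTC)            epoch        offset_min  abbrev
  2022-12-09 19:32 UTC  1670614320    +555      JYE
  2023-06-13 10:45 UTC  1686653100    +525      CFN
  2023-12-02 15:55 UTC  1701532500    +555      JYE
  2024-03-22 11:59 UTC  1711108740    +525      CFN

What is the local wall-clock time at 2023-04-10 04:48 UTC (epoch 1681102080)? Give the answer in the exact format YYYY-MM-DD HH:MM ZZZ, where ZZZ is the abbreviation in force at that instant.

2023-04-10 14:03 JYE

Query: 2023-04-10 04:48 UTC
Rule 1/4 (JYE, +09:15): 2022-12-09 19:32 UTC ≤ query < 2023-06-13 10:45 UTC
4·60 + 48 + 555 = 843 min
843 = 0·1440 + 843; 843 = 14·60 + 3 → 14:03, same day
→ 2023-04-10 14:03 JYE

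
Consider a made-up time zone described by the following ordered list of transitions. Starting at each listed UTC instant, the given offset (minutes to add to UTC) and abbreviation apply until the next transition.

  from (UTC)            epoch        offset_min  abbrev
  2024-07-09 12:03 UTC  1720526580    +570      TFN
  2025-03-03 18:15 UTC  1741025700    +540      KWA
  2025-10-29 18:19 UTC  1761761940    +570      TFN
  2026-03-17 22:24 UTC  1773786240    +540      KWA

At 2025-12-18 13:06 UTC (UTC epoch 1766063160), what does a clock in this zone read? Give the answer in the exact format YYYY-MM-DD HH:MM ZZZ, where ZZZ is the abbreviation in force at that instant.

2025-12-18 22:36 TFN

Query: 2025-12-18 13:06 UTC
Rule 3/4 (TFN, +09:30): 2025-10-29 18:19 UTC ≤ query < 2026-03-17 22:24 UTC
13·60 + 6 + 570 = 1356 min
1356 = 0·1440 + 1356; 1356 = 22·60 + 36 → 22:36, same day
→ 2025-12-18 22:36 TFN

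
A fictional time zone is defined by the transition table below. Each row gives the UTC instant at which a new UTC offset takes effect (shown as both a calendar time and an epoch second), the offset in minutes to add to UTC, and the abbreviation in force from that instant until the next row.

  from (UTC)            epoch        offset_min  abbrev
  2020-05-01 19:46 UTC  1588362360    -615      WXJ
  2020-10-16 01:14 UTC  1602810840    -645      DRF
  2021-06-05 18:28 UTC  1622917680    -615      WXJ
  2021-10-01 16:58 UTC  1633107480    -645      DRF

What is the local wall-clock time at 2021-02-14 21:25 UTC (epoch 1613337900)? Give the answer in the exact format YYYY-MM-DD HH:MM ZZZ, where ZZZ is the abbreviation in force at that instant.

2021-02-14 10:40 DRF

Query: 2021-02-14 21:25 UTC
Rule 2/4 (DRF, -10:45): 2020-10-16 01:14 UTC ≤ query < 2021-06-05 18:28 UTC
21·60 + 25 - 645 = 640 min
640 = 0·1440 + 640; 640 = 10·60 + 40 → 10:40, same day
→ 2021-02-14 10:40 DRF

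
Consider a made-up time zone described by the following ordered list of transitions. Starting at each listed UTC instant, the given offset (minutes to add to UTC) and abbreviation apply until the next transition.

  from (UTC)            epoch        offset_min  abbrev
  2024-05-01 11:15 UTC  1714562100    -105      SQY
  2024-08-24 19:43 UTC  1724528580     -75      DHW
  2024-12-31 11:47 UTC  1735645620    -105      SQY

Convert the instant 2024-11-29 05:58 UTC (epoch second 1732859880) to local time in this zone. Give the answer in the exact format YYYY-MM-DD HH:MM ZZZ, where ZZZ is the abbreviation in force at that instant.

2024-11-29 04:43 DHW

Query: 2024-11-29 05:58 UTC
Rule 2/3 (DHW, -01:15): 2024-08-24 19:43 UTC ≤ query < 2024-12-31 11:47 UTC
5·60 + 58 - 75 = 283 min
283 = 0·1440 + 283; 283 = 4·60 + 43 → 04:43, same day
→ 2024-11-29 04:43 DHW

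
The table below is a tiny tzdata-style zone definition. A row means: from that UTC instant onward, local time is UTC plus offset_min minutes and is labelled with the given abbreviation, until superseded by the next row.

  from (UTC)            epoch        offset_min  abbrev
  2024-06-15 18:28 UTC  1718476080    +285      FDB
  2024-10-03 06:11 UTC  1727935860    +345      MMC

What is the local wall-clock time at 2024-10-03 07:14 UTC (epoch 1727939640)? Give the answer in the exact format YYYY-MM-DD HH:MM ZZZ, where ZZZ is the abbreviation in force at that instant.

2024-10-03 12:59 MMC

Query: 2024-10-03 07:14 UTC
Rule 2/2 (MMC, +05:45): 2024-10-03 06:11 UTC ≤ query < +∞
7·60 + 14 + 345 = 779 min
779 = 0·1440 + 779; 779 = 12·60 + 59 → 12:59, same day
→ 2024-10-03 12:59 MMC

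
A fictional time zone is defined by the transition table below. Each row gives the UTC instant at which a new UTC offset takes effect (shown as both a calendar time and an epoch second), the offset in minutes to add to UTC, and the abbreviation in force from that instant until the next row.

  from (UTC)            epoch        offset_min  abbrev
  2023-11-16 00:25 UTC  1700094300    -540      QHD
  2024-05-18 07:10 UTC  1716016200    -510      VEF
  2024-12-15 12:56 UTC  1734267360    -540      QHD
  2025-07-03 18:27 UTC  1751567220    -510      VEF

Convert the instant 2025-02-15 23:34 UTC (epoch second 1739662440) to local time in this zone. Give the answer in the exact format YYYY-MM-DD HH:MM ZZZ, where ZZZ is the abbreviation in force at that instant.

Query: 2025-02-15 23:34 UTC
Rule 3/4 (QHD, -09:00): 2024-12-15 12:56 UTC ≤ query < 2025-07-03 18:27 UTC
23·60 + 34 - 540 = 874 min
874 = 0·1440 + 874; 874 = 14·60 + 34 → 14:34, same day
→ 2025-02-15 14:34 QHD

2025-02-15 14:34 QHD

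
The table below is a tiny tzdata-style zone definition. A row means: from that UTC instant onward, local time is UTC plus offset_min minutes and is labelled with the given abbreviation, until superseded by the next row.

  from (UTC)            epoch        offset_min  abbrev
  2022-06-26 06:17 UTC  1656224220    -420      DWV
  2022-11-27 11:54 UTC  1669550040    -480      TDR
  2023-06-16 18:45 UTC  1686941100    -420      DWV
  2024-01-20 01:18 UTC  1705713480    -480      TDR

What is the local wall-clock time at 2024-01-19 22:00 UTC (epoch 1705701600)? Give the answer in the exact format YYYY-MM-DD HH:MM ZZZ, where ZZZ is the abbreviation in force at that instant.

2024-01-19 15:00 DWV

Query: 2024-01-19 22:00 UTC
Rule 3/4 (DWV, -07:00): 2023-06-16 18:45 UTC ≤ query < 2024-01-20 01:18 UTC
22·60 + 0 - 420 = 900 min
900 = 0·1440 + 900; 900 = 15·60 + 0 → 15:00, same day
→ 2024-01-19 15:00 DWV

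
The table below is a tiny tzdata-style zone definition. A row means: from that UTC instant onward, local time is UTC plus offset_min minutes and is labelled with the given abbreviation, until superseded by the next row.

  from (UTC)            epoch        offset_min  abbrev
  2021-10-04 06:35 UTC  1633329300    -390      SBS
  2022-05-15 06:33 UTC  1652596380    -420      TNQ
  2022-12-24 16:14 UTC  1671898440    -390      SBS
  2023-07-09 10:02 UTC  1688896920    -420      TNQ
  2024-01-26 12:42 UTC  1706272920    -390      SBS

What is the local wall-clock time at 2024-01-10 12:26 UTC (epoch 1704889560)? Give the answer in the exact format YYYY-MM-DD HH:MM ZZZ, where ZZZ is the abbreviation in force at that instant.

Query: 2024-01-10 12:26 UTC
Rule 4/5 (TNQ, -07:00): 2023-07-09 10:02 UTC ≤ query < 2024-01-26 12:42 UTC
12·60 + 26 - 420 = 326 min
326 = 0·1440 + 326; 326 = 5·60 + 26 → 05:26, same day
→ 2024-01-10 05:26 TNQ

2024-01-10 05:26 TNQ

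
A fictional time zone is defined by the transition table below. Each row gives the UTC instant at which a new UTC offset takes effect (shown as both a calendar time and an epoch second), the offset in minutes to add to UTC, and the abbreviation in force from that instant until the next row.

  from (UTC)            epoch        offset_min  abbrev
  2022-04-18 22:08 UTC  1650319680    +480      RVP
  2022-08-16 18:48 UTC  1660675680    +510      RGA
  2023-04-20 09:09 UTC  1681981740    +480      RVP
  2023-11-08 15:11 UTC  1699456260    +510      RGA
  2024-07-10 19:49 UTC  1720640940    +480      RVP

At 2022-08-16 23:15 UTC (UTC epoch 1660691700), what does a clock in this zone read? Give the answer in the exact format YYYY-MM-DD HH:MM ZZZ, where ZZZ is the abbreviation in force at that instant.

Query: 2022-08-16 23:15 UTC
Rule 2/5 (RGA, +08:30): 2022-08-16 18:48 UTC ≤ query < 2023-04-20 09:09 UTC
23·60 + 15 + 510 = 1905 min
1905 = 1·1440 + 465; 465 = 7·60 + 45 → 07:45, 2022-08-16 + 1 day = 2022-08-17
→ 2022-08-17 07:45 RGA

2022-08-17 07:45 RGA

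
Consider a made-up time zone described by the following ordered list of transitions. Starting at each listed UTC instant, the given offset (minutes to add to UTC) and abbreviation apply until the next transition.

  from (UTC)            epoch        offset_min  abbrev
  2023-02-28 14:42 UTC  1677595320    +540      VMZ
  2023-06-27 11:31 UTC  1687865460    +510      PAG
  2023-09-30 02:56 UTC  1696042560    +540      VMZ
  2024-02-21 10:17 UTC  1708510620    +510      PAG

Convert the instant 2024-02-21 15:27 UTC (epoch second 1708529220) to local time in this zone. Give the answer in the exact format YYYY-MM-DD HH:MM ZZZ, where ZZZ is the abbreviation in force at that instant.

Query: 2024-02-21 15:27 UTC
Rule 4/4 (PAG, +08:30): 2024-02-21 10:17 UTC ≤ query < +∞
15·60 + 27 + 510 = 1437 min
1437 = 0·1440 + 1437; 1437 = 23·60 + 57 → 23:57, same day
→ 2024-02-21 23:57 PAG

2024-02-21 23:57 PAG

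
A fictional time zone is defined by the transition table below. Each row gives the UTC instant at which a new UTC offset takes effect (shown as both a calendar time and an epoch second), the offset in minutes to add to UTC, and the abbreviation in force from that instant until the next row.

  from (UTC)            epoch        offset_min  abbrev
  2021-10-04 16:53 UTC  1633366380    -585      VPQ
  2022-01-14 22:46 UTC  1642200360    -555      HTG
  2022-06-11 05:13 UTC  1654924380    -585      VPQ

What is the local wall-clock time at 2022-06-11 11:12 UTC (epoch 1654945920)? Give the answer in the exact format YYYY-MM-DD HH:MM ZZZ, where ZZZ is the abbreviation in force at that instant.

2022-06-11 01:27 VPQ

Query: 2022-06-11 11:12 UTC
Rule 3/3 (VPQ, -09:45): 2022-06-11 05:13 UTC ≤ query < +∞
11·60 + 12 - 585 = 87 min
87 = 0·1440 + 87; 87 = 1·60 + 27 → 01:27, same day
→ 2022-06-11 01:27 VPQ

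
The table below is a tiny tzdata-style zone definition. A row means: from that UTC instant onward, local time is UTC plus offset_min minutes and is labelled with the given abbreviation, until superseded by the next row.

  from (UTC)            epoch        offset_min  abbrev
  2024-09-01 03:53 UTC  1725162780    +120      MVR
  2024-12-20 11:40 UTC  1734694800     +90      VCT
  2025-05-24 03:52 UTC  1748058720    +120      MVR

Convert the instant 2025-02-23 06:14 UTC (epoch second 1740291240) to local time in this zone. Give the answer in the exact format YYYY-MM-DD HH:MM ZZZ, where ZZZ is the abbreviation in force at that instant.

Query: 2025-02-23 06:14 UTC
Rule 2/3 (VCT, +01:30): 2024-12-20 11:40 UTC ≤ query < 2025-05-24 03:52 UTC
6·60 + 14 + 90 = 464 min
464 = 0·1440 + 464; 464 = 7·60 + 44 → 07:44, same day
→ 2025-02-23 07:44 VCT

2025-02-23 07:44 VCT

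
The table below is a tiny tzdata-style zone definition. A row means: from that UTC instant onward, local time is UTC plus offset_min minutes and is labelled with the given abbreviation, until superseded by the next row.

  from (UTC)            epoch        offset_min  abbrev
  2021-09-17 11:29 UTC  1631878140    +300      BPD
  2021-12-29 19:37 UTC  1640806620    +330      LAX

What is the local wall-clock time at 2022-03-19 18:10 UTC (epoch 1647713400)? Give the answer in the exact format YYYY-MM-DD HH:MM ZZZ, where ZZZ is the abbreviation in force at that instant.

2022-03-19 23:40 LAX

Query: 2022-03-19 18:10 UTC
Rule 2/2 (LAX, +05:30): 2021-12-29 19:37 UTC ≤ query < +∞
18·60 + 10 + 330 = 1420 min
1420 = 0·1440 + 1420; 1420 = 23·60 + 40 → 23:40, same day
→ 2022-03-19 23:40 LAX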